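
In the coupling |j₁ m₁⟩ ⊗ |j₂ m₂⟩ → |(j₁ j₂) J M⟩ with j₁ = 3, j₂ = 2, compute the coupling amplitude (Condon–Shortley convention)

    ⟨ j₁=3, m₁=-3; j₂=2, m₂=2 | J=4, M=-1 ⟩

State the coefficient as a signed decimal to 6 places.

−√(3/70) ≈ -0.207020

j₁+j₂−J=1  J+j₁−j₂=5  J−j₁+j₂=3  j₁+j₂+J+1=10
(j₁±m₁, j₂±m₂, J±M) = (0,6,4,0,3,5)
P² = 155520/7
sum k=1..1:
  [1] −1/720 = -1/720
S = -1/720
C² = P²·S² = 3/70 ; C = -0.207020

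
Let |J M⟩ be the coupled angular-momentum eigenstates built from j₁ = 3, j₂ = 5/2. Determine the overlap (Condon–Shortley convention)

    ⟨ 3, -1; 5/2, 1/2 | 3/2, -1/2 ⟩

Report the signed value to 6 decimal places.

j₁+j₂−J=4  J+j₁−j₂=2  J−j₁+j₂=1  j₁+j₂+J+1=8
(j₁±m₁, j₂±m₂, J±M) = (2,4,3,2,1,2)
P² = 192/35
sum k=2..3:
  [2] +1/8 = 1/8
  [3] −1/6 = -1/6
S = -1/24
C² = P²·S² = 1/105 ; C = -0.097590

-0.097590  (= −√(1/105))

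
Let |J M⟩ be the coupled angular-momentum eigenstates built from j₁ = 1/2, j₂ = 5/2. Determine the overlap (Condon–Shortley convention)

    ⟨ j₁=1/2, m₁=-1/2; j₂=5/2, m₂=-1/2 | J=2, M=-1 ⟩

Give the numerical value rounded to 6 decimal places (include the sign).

-0.577350

√[5·1!0!4!/6! · 0!1!2!3!1!3!] = √(12)
  +(−1)^1/∏(1,0,0,1,0,3)! = -1/6  (running -1/6)
⟨..|..⟩ = √(12)·(-1/6) = -0.577350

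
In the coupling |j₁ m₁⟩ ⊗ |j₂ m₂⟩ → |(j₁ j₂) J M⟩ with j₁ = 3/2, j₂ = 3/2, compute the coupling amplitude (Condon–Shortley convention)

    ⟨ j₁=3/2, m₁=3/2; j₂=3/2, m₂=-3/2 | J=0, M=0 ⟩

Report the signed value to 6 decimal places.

+0.500000

√[1·3!0!0!/4! · 3!0!0!3!0!0!] = √(9)
  +(−1)^0/∏(0,3,0,0,0,0)! = 1/6  (running 1/6)
⟨..|..⟩ = √(9)·(1/6) = +0.500000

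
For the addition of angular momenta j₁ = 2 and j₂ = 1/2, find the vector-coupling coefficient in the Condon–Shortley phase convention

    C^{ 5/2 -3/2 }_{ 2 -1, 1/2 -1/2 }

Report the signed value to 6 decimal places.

triangle: 0!·4!·1!/6! = 24/720
(j±m)!: 1!·3!·0!·1!·1!·4! = 144
prefactor² = (2J+1)·Δ·N² = 144/5
  k=0: +1/(0!·0!·3!·0!·1!·1!) = 1/6
Σ = 1/6  ⇒  CG² = 144/5·1/6² = 4/5
CG = +√(4/5) = +0.894427

+0.894427  (= +√(4/5))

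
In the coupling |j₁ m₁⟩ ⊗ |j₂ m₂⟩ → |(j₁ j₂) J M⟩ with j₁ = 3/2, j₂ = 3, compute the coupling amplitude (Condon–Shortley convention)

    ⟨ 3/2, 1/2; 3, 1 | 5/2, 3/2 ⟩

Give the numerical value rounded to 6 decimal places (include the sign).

√[6·2!1!4!/8! · 2!1!4!2!4!1!] = √(576/35)
  +(−1)^0/∏(0,2,1,4,0,0)! = 1/48  (running 1/48)
  +(−1)^1/∏(1,1,0,3,1,1)! = -1/6  (running -7/48)
⟨..|..⟩ = √(576/35)·(-7/48) = -0.591608

-0.591608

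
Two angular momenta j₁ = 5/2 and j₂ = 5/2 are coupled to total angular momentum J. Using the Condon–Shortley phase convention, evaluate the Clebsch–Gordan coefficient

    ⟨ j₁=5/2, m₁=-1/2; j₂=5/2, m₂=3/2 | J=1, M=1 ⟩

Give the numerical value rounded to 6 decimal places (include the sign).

j₁+j₂−J=4  J+j₁−j₂=1  J−j₁+j₂=1  j₁+j₂+J+1=7
(j₁±m₁, j₂±m₂, J±M) = (2,3,4,1,2,0)
P² = 288/35
sum k=3..3:
  [3] −1/6 = -1/6
S = -1/6
C² = P²·S² = 8/35 ; C = -0.478091

-0.478091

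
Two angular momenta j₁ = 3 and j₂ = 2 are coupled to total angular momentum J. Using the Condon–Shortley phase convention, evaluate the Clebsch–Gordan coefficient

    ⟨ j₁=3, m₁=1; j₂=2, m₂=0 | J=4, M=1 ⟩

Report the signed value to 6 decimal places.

j₁+j₂−J=1  J+j₁−j₂=5  J−j₁+j₂=3  j₁+j₂+J+1=10
(j₁±m₁, j₂±m₂, J±M) = (4,2,2,2,5,3)
P² = 1728/7
sum k=0..1:
  [0] +1/24 = 1/24
  [1] −1/48 = -1/48
S = 1/48
C² = P²·S² = 3/28 ; C = +0.327327

+√(3/28) = +0.327327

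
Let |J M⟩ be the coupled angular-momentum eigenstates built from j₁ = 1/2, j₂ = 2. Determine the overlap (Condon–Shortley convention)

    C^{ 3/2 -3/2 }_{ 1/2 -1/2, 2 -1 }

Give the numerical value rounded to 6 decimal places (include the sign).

triangle: 1!*0!*3!/5! = 6/120
(j±m)!: 0!*1!*1!*3!*0!*3! = 36
prefactor² = (2J+1)*Δ*N² = 36/5
  k=1: −1/(1!*0!*0!*0!*0!*3!) = -1/6
Σ = -1/6  ⇒  CG² = 36/5*(-1/6)² = 1/5
CG = −√(1/5) = -0.447214

−√(1/5) = -0.447214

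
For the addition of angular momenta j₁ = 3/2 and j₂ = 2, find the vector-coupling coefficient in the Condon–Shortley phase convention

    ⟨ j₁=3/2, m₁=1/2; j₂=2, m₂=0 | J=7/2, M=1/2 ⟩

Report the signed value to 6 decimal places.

+√(18/35) ≈ +0.717137

triangle: 0!×3!×4!/8! = 144/40320
(j±m)!: 2!×1!×2!×2!×4!×3! = 1152
prefactor² = (2J+1)×Δ×N² = 1152/35
  k=0: +1/(0!×0!×1!×2!×2!×2!) = 1/8
Σ = 1/8  ⇒  CG² = 1152/35×1/8² = 18/35
CG = +√(18/35) = +0.717137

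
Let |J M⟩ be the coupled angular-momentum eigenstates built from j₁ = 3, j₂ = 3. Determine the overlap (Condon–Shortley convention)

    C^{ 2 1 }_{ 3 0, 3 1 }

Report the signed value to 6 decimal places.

+√(1/42) ≈ +0.154303

√[5·4!2!2!/9! · 3!3!4!2!3!1!] = √(96/7)
  +(−1)^2/∏(2,2,1,2,1,0)! = 1/8  (running 1/8)
  +(−1)^3/∏(3,1,0,1,2,1)! = -1/12  (running 1/24)
⟨..|..⟩ = √(96/7)·(1/24) = +0.154303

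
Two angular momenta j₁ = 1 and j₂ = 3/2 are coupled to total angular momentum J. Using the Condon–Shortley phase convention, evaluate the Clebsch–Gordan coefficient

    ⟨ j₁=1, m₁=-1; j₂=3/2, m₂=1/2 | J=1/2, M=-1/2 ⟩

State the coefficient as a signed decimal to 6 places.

√[2·2!0!1!/4! · 0!2!2!1!0!1!] = √(2/3)
  +(−1)^2/∏(2,0,0,0,0,1)! = 1/2  (running 1/2)
⟨..|..⟩ = √(2/3)·(1/2) = +0.408248

+0.408248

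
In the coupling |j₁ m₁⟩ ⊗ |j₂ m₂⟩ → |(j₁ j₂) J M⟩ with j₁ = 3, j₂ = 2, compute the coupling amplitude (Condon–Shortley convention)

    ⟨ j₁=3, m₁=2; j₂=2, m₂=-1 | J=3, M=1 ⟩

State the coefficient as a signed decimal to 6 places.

√[7·2!4!2!/9! · 5!1!1!3!4!2!] = √(64)
  +(−1)^0/∏(0,2,1,1,3,1)! = 1/12  (running 1/12)
  +(−1)^1/∏(1,1,0,0,4,2)! = -1/48  (running 1/16)
⟨..|..⟩ = √(64)·(1/16) = +0.500000

+√(1/4) = +0.500000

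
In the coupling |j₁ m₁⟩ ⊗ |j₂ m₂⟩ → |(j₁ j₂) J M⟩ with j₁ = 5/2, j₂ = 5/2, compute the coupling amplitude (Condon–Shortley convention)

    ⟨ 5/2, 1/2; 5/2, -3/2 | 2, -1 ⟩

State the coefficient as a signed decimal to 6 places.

j₁+j₂−J=3  J+j₁−j₂=2  J−j₁+j₂=2  j₁+j₂+J+1=8
(j₁±m₁, j₂±m₂, J±M) = (3,2,1,4,1,3)
P² = 36/7
sum k=0..1:
  [0] +1/12 = 1/12
  [1] −1/4 = -1/4
S = -1/6
C² = P²·S² = 1/7 ; C = -0.377964

-0.377964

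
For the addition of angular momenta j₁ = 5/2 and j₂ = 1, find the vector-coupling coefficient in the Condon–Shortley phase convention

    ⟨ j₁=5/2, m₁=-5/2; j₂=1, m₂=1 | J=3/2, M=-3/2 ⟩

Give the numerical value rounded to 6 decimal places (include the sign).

triangle: 2!×3!×0!/6! = 12/720
(j±m)!: 0!×5!×2!×0!×0!×3! = 1440
prefactor² = (2J+1)×Δ×N² = 96
  k=2: +1/(2!×0!×3!×0!×0!×0!) = 1/12
Σ = 1/12  ⇒  CG² = 96×1/12² = 2/3
CG = +√(2/3) = +0.816497

+0.816497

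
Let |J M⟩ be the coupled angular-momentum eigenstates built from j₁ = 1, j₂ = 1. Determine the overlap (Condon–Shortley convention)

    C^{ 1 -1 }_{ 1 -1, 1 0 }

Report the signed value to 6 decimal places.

−√(1/2) = -0.707107

triangle: 1!×1!×1!/4! = 1/24
(j±m)!: 0!×2!×1!×1!×0!×2! = 4
prefactor² = (2J+1)×Δ×N² = 1/2
  k=1: −1/(1!×0!×1!×0!×0!×1!) = -1
Σ = -1  ⇒  CG² = 1/2×(-1)² = 1/2
CG = −√(1/2) = -0.707107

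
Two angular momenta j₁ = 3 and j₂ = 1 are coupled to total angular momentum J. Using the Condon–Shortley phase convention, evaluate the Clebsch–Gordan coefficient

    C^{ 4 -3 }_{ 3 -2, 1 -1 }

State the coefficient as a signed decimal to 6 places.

√[9·0!6!2!/9! · 1!5!0!2!1!7!] = √(43200)
  +(−1)^0/∏(0,0,5,0,1,2)! = 1/240  (running 1/240)
⟨..|..⟩ = √(43200)·(1/240) = +0.866025

+0.866025  (= +√(3/4))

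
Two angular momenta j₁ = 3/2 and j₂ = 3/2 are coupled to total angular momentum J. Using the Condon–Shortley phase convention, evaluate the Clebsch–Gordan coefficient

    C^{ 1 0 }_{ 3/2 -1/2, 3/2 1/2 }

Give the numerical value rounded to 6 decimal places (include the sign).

triangle: 2!*1!*1!/5! = 2/120
(j±m)!: 1!*2!*2!*1!*1!*1! = 4
prefactor² = (2J+1)*Δ*N² = 1/5
  k=1: −1/(1!*1!*1!*1!*0!*0!) = -1
  k=2: +1/(2!*0!*0!*0!*1!*1!) = 1/2
Σ = -1/2  ⇒  CG² = 1/5*(-1/2)² = 1/20
CG = −√(1/20) = -0.223607

-0.223607  (= −√(1/20))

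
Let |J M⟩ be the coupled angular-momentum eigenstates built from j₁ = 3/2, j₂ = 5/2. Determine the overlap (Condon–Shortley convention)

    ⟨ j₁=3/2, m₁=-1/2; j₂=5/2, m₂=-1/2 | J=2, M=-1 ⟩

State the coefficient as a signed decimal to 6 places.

−√(25/84) ≈ -0.545545

√[5·2!1!3!/7! · 1!2!2!3!1!3!] = √(12/7)
  +(−1)^1/∏(1,1,1,1,0,2)! = -1/2  (running -1/2)
  +(−1)^2/∏(2,0,0,0,1,3)! = 1/12  (running -5/12)
⟨..|..⟩ = √(12/7)·(-5/12) = -0.545545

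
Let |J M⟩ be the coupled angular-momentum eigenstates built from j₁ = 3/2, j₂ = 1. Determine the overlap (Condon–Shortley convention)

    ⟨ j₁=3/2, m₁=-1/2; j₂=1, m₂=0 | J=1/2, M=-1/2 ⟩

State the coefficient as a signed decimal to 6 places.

√[2·2!1!0!/4! · 1!2!1!1!0!1!] = √(1/3)
  +(−1)^1/∏(1,1,1,0,0,0)! = -1  (running -1)
⟨..|..⟩ = √(1/3)·(-1) = -0.577350

-0.577350  (= −√(1/3))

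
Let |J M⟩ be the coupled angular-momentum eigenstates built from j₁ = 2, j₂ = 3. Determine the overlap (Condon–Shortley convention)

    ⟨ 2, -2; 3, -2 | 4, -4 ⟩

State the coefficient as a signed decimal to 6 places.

triangle: 1!×3!×5!/10! = 720/3628800
(j±m)!: 0!×4!×1!×5!×0!×8! = 116121600
prefactor² = (2J+1)×Δ×N² = 207360
  k=1: −1/(1!×0!×3!×0!×0!×5!) = -1/720
Σ = -1/720  ⇒  CG² = 207360×(-1/720)² = 2/5
CG = −√(2/5) = -0.632456

−√(2/5) ≈ -0.632456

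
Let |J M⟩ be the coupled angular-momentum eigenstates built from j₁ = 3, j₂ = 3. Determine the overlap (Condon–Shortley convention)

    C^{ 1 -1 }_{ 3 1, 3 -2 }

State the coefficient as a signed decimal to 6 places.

j₁+j₂−J=5  J+j₁−j₂=1  J−j₁+j₂=1  j₁+j₂+J+1=8
(j₁±m₁, j₂±m₂, J±M) = (4,2,1,5,0,2)
P² = 720/7
sum k=1..1:
  [1] −1/24 = -1/24
S = -1/24
C² = P²·S² = 5/28 ; C = -0.422577

-0.422577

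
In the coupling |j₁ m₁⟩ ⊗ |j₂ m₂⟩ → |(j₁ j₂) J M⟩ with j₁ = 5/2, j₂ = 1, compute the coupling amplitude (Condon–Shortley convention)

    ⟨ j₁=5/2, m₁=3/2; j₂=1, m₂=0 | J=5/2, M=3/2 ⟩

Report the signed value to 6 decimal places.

√[6·1!4!1!/7! · 4!1!1!1!4!1!] = √(576/35)
  +(−1)^0/∏(0,1,1,1,3,0)! = 1/6  (running 1/6)
  +(−1)^1/∏(1,0,0,0,4,1)! = -1/24  (running 1/8)
⟨..|..⟩ = √(576/35)·(1/8) = +0.507093

+√(9/35) = +0.507093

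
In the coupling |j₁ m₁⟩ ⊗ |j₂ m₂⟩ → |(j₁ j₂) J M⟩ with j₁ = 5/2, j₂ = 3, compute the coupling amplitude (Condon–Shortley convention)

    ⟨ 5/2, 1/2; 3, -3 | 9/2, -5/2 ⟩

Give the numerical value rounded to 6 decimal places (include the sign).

j₁+j₂−J=1  J+j₁−j₂=4  J−j₁+j₂=5  j₁+j₂+J+1=11
(j₁±m₁, j₂±m₂, J±M) = (3,2,0,6,2,7)
P² = 691200/11
sum k=0..0:
  [0] +1/480 = 1/480
S = 1/480
C² = P²·S² = 3/11 ; C = +0.522233

+√(3/11) = +0.522233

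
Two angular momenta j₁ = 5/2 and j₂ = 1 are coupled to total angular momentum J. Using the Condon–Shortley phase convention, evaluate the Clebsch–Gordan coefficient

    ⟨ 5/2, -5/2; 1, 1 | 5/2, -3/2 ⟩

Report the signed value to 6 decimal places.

−√(2/7) = -0.534522

j₁+j₂−J=1  J+j₁−j₂=4  J−j₁+j₂=1  j₁+j₂+J+1=7
(j₁±m₁, j₂±m₂, J±M) = (0,5,2,0,1,4)
P² = 1152/7
sum k=1..1:
  [1] −1/24 = -1/24
S = -1/24
C² = P²·S² = 2/7 ; C = -0.534522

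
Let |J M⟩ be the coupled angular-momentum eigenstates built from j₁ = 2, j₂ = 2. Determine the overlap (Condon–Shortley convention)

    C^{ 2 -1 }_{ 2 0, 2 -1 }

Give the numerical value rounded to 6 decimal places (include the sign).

triangle: 2!*2!*2!/7! = 8/5040
(j±m)!: 2!*2!*1!*3!*1!*3! = 144
prefactor² = (2J+1)*Δ*N² = 8/7
  k=0: +1/(0!*2!*2!*1!*0!*1!) = 1/4
  k=1: −1/(1!*1!*1!*0!*1!*2!) = -1/2
Σ = -1/4  ⇒  CG² = 8/7*(-1/4)² = 1/14
CG = −√(1/14) = -0.267261

-0.267261  (= −√(1/14))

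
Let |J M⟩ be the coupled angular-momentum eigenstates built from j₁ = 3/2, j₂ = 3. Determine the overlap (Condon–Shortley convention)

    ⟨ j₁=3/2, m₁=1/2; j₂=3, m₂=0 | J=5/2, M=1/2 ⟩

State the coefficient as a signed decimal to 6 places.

j₁+j₂−J=2  J+j₁−j₂=1  J−j₁+j₂=4  j₁+j₂+J+1=8
(j₁±m₁, j₂±m₂, J±M) = (2,1,3,3,3,2)
P² = 216/35
sum k=0..1:
  [0] +1/12 = 1/12
  [1] −1/4 = -1/4
S = -1/6
C² = P²·S² = 6/35 ; C = -0.414039

-0.414039  (= −√(6/35))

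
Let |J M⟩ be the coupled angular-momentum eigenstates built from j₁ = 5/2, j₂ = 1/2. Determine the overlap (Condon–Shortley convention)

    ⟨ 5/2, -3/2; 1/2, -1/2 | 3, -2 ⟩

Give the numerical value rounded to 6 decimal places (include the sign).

+√(5/6) ≈ +0.912871

√[7·0!5!1!/7! · 1!4!0!1!1!5!] = √(480)
  +(−1)^0/∏(0,0,4,0,1,1)! = 1/24  (running 1/24)
⟨..|..⟩ = √(480)·(1/24) = +0.912871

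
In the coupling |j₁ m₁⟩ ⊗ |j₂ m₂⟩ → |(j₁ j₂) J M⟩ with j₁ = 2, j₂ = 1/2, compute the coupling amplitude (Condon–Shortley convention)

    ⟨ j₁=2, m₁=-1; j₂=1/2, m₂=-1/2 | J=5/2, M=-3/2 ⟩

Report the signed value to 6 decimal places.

+0.894427

triangle: 0!*4!*1!/6! = 24/720
(j±m)!: 1!*3!*0!*1!*1!*4! = 144
prefactor² = (2J+1)*Δ*N² = 144/5
  k=0: +1/(0!*0!*3!*0!*1!*1!) = 1/6
Σ = 1/6  ⇒  CG² = 144/5*1/6² = 4/5
CG = +√(4/5) = +0.894427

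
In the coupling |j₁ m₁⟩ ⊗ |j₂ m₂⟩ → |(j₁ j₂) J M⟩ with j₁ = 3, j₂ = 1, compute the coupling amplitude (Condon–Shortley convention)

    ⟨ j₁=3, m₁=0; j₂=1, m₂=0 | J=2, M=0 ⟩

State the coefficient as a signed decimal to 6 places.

−√(3/7) = -0.654654

√[5·2!4!0!/7! · 3!3!1!1!2!2!] = √(48/7)
  +(−1)^1/∏(1,1,2,0,2,0)! = -1/4  (running -1/4)
⟨..|..⟩ = √(48/7)·(-1/4) = -0.654654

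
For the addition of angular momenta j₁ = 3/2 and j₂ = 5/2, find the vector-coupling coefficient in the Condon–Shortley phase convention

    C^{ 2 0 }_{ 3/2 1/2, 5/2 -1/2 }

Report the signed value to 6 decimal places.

−√(1/14) = -0.267261

√[5·2!1!3!/7! · 2!1!2!3!2!2!] = √(8/7)
  +(−1)^0/∏(0,2,1,2,0,1)! = 1/4  (running 1/4)
  +(−1)^1/∏(1,1,0,1,1,2)! = -1/2  (running -1/4)
⟨..|..⟩ = √(8/7)·(-1/4) = -0.267261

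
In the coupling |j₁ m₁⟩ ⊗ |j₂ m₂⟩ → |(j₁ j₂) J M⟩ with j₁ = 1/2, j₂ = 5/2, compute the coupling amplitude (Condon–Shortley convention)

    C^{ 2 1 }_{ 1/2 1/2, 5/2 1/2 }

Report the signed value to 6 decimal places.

+√(1/3) ≈ +0.577350

√[5·1!0!4!/6! · 1!0!3!2!3!1!] = √(12)
  +(−1)^0/∏(0,1,0,3,0,1)! = 1/6  (running 1/6)
⟨..|..⟩ = √(12)·(1/6) = +0.577350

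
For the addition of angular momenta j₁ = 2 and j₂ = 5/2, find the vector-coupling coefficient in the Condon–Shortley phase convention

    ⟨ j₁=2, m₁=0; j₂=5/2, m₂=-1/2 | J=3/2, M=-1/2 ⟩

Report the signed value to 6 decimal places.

-0.239046  (= −√(2/35))

triangle: 3!·1!·2!/7! = 12/5040
(j±m)!: 2!·2!·2!·3!·1!·2! = 96
prefactor² = (2J+1)·Δ·N² = 32/35
  k=1: −1/(1!·2!·1!·1!·0!·1!) = -1/2
  k=2: +1/(2!·1!·0!·0!·1!·2!) = 1/4
Σ = -1/4  ⇒  CG² = 32/35·(-1/4)² = 2/35
CG = −√(2/35) = -0.239046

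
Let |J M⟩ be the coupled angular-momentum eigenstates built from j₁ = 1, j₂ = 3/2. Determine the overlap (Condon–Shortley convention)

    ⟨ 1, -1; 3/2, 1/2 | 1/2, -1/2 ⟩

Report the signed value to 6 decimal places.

triangle: 2!·0!·1!/4! = 2/24
(j±m)!: 0!·2!·2!·1!·0!·1! = 4
prefactor² = (2J+1)·Δ·N² = 2/3
  k=2: +1/(2!·0!·0!·0!·0!·1!) = 1/2
Σ = 1/2  ⇒  CG² = 2/3·1/2² = 1/6
CG = +√(1/6) = +0.408248

+0.408248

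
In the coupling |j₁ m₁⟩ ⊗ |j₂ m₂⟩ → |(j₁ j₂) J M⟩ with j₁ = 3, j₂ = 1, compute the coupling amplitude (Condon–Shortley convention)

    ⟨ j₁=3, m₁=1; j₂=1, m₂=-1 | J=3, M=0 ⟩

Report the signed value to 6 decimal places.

√[7·1!5!1!/8! · 4!2!0!2!3!3!] = √(72)
  +(−1)^0/∏(0,1,2,0,3,1)! = 1/12  (running 1/12)
⟨..|..⟩ = √(72)·(1/12) = +0.707107

+0.707107  (= +√(1/2))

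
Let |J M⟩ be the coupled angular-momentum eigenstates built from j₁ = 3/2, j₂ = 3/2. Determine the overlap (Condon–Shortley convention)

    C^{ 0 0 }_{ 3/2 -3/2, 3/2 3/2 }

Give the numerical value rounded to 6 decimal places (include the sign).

-0.500000

j₁+j₂−J=3  J+j₁−j₂=0  J−j₁+j₂=0  j₁+j₂+J+1=4
(j₁±m₁, j₂±m₂, J±M) = (0,3,3,0,0,0)
P² = 9
sum k=3..3:
  [3] −1/6 = -1/6
S = -1/6
C² = P²·S² = 1/4 ; C = -0.500000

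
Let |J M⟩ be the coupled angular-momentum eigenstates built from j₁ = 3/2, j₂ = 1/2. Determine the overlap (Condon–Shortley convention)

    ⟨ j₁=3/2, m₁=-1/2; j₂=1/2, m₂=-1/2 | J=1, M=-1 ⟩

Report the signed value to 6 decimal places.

+0.500000

triangle: 1!×2!×0!/4! = 2/24
(j±m)!: 1!×2!×0!×1!×0!×2! = 4
prefactor² = (2J+1)×Δ×N² = 1
  k=0: +1/(0!×1!×2!×0!×0!×0!) = 1/2
Σ = 1/2  ⇒  CG² = 1×1/2² = 1/4
CG = +√(1/4) = +0.500000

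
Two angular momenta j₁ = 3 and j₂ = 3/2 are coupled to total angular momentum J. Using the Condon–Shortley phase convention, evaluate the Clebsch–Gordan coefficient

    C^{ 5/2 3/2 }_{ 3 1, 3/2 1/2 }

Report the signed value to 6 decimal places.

triangle: 2!×4!×1!/8! = 48/40320
(j±m)!: 4!×2!×2!×1!×4!×1! = 2304
prefactor² = (2J+1)×Δ×N² = 576/35
  k=1: −1/(1!×1!×1!×1!×3!×0!) = -1/6
  k=2: +1/(2!×0!×0!×0!×4!×1!) = 1/48
Σ = -7/48  ⇒  CG² = 576/35×(-7/48)² = 7/20
CG = −√(7/20) = -0.591608

−√(7/20) = -0.591608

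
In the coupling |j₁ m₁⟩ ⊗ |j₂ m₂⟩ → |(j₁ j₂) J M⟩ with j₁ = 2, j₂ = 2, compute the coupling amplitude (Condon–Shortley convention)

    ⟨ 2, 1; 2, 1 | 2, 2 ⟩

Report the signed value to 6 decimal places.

triangle: 2!×2!×2!/7! = 8/5040
(j±m)!: 3!×1!×3!×1!×4!×0! = 864
prefactor² = (2J+1)×Δ×N² = 48/7
  k=1: −1/(1!×1!×0!×2!×2!×0!) = -1/4
Σ = -1/4  ⇒  CG² = 48/7×(-1/4)² = 3/7
CG = −√(3/7) = -0.654654

−√(3/7) ≈ -0.654654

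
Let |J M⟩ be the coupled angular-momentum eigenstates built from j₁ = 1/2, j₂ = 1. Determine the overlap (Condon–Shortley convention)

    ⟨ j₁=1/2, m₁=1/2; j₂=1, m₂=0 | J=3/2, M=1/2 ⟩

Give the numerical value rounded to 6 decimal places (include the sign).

+√(2/3) ≈ +0.816497

triangle: 0!*1!*2!/4! = 2/24
(j±m)!: 1!*0!*1!*1!*2!*1! = 2
prefactor² = (2J+1)*Δ*N² = 2/3
  k=0: +1/(0!*0!*0!*1!*1!*1!) = 1
Σ = 1  ⇒  CG² = 2/3*1² = 2/3
CG = +√(2/3) = +0.816497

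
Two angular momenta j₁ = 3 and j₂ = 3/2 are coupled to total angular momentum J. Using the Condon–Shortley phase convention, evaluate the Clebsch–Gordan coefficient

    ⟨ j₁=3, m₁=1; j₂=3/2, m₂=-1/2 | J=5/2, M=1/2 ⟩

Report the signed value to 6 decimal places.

−√(1/70) = -0.119523

√[6·2!4!1!/8! · 4!2!1!2!3!2!] = √(288/35)
  +(−1)^0/∏(0,2,2,1,2,0)! = 1/8  (running 1/8)
  +(−1)^1/∏(1,1,1,0,3,1)! = -1/6  (running -1/24)
⟨..|..⟩ = √(288/35)·(-1/24) = -0.119523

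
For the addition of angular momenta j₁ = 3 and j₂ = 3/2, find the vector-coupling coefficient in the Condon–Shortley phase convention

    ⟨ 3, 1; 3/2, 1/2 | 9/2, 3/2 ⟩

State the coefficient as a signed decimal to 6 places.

+0.731925

j₁+j₂−J=0  J+j₁−j₂=6  J−j₁+j₂=3  j₁+j₂+J+1=10
(j₁±m₁, j₂±m₂, J±M) = (4,2,2,1,6,3)
P² = 34560/7
sum k=0..0:
  [0] +1/96 = 1/96
S = 1/96
C² = P²·S² = 15/28 ; C = +0.731925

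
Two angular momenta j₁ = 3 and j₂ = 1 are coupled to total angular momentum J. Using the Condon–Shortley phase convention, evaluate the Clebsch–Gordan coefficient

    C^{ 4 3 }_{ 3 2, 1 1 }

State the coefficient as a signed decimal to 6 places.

+√(3/4) = +0.866025

triangle: 0!×6!×2!/9! = 1440/362880
(j±m)!: 5!×1!×2!×0!×7!×1! = 1209600
prefactor² = (2J+1)×Δ×N² = 43200
  k=0: +1/(0!×0!×1!×2!×5!×0!) = 1/240
Σ = 1/240  ⇒  CG² = 43200×1/240² = 3/4
CG = +√(3/4) = +0.866025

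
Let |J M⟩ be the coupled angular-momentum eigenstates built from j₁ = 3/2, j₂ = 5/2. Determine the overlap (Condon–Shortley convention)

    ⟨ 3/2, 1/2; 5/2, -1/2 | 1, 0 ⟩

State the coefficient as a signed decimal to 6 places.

√[3·3!0!2!/6! · 2!1!2!3!1!1!] = √(6/5)
  +(−1)^1/∏(1,2,0,1,0,1)! = -1/2  (running -1/2)
⟨..|..⟩ = √(6/5)·(-1/2) = -0.547723

−√(3/10) = -0.547723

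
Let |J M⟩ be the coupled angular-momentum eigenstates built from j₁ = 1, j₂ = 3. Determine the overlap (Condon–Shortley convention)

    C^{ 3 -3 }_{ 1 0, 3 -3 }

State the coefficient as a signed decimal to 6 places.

+0.866025

√[7·1!1!5!/8! · 1!1!0!6!0!6!] = √(10800)
  +(−1)^0/∏(0,1,1,0,0,5)! = 1/120  (running 1/120)
⟨..|..⟩ = √(10800)·(1/120) = +0.866025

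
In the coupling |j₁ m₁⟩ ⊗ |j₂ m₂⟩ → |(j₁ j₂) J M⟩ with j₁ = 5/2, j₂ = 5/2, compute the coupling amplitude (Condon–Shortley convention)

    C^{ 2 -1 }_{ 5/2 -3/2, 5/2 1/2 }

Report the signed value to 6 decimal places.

+0.377964

triangle: 3!×2!×2!/8! = 24/40320
(j±m)!: 1!×4!×3!×2!×1!×3! = 1728
prefactor² = (2J+1)×Δ×N² = 36/7
  k=2: +1/(2!×1!×2!×1!×0!×1!) = 1/4
  k=3: −1/(3!×0!×1!×0!×1!×2!) = -1/12
Σ = 1/6  ⇒  CG² = 36/7×1/6² = 1/7
CG = +√(1/7) = +0.377964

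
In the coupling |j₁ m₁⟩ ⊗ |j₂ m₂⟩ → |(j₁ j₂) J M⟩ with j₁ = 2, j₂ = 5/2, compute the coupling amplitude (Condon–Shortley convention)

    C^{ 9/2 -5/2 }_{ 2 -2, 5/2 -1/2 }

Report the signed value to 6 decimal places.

j₁+j₂−J=0  J+j₁−j₂=4  J−j₁+j₂=5  j₁+j₂+J+1=10
(j₁±m₁, j₂±m₂, J±M) = (0,4,2,3,2,7)
P² = 23040
sum k=0..0:
  [0] +1/288 = 1/288
S = 1/288
C² = P²·S² = 5/18 ; C = +0.527046

+√(5/18) = +0.527046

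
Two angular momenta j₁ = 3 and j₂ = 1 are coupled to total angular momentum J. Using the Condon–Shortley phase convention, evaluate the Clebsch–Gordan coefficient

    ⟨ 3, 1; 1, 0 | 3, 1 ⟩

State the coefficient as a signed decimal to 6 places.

triangle: 1!*5!*1!/8! = 120/40320
(j±m)!: 4!*2!*1!*1!*4!*2! = 2304
prefactor² = (2J+1)*Δ*N² = 48
  k=0: +1/(0!*1!*2!*1!*3!*0!) = 1/12
  k=1: −1/(1!*0!*1!*0!*4!*1!) = -1/24
Σ = 1/24  ⇒  CG² = 48*1/24² = 1/12
CG = +√(1/12) = +0.288675

+0.288675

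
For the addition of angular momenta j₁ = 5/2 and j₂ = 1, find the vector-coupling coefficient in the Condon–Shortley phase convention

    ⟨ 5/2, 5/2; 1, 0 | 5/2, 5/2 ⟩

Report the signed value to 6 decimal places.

triangle: 1!*4!*1!/7! = 24/5040
(j±m)!: 5!*0!*1!*1!*5!*0! = 14400
prefactor² = (2J+1)*Δ*N² = 2880/7
  k=0: +1/(0!*1!*0!*1!*4!*0!) = 1/24
Σ = 1/24  ⇒  CG² = 2880/7*1/24² = 5/7
CG = +√(5/7) = +0.845154

+0.845154  (= +√(5/7))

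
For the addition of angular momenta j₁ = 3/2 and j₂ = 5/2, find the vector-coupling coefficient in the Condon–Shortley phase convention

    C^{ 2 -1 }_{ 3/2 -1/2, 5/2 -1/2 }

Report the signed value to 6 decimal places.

-0.545545  (= −√(25/84))

j₁+j₂−J=2  J+j₁−j₂=1  J−j₁+j₂=3  j₁+j₂+J+1=7
(j₁±m₁, j₂±m₂, J±M) = (1,2,2,3,1,3)
P² = 12/7
sum k=1..2:
  [1] −1/2 = -1/2
  [2] +1/12 = 1/12
S = -5/12
C² = P²·S² = 25/84 ; C = -0.545545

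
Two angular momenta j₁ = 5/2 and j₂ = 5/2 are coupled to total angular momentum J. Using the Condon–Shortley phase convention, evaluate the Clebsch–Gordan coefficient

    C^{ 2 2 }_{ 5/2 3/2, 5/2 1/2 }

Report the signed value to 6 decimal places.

−√(9/28) ≈ -0.566947

j₁+j₂−J=3  J+j₁−j₂=2  J−j₁+j₂=2  j₁+j₂+J+1=8
(j₁±m₁, j₂±m₂, J±M) = (4,1,3,2,4,0)
P² = 144/7
sum k=1..1:
  [1] −1/8 = -1/8
S = -1/8
C² = P²·S² = 9/28 ; C = -0.566947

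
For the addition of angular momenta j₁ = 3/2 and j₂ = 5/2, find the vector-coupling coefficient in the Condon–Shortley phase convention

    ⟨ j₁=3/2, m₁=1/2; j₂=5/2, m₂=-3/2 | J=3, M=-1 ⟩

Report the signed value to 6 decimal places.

√[7·1!2!4!/8! · 2!1!1!4!2!4!] = √(96/5)
  +(−1)^0/∏(0,1,1,1,1,3)! = 1/6  (running 1/6)
  +(−1)^1/∏(1,0,0,0,2,4)! = -1/48  (running 7/48)
⟨..|..⟩ = √(96/5)·(7/48) = +0.639010

+0.639010  (= +√(49/120))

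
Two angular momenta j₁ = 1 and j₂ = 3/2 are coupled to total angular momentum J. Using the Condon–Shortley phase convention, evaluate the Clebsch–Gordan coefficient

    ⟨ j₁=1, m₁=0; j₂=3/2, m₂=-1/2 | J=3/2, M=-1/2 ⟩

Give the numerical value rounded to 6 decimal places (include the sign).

j₁+j₂−J=1  J+j₁−j₂=1  J−j₁+j₂=2  j₁+j₂+J+1=5
(j₁±m₁, j₂±m₂, J±M) = (1,1,1,2,1,2)
P² = 4/15
sum k=0..1:
  [0] +1/1 = 1
  [1] −1/2 = -1/2
S = 1/2
C² = P²·S² = 1/15 ; C = +0.258199

+0.258199  (= +√(1/15))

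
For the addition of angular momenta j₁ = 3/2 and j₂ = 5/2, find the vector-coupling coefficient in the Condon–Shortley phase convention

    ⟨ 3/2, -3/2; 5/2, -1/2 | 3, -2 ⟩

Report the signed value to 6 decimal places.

-0.707107

j₁+j₂−J=1  J+j₁−j₂=2  J−j₁+j₂=4  j₁+j₂+J+1=8
(j₁±m₁, j₂±m₂, J±M) = (0,3,2,3,1,5)
P² = 72
sum k=1..1:
  [1] −1/12 = -1/12
S = -1/12
C² = P²·S² = 1/2 ; C = -0.707107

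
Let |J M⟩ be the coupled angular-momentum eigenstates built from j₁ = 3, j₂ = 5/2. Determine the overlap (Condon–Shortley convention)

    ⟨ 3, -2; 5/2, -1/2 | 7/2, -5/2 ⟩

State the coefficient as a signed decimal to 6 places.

-0.178174

√[8·2!4!3!/10! · 1!5!2!3!1!6!] = √(4608/7)
  +(−1)^1/∏(1,1,4,1,0,2)! = -1/48  (running -1/48)
  +(−1)^2/∏(2,0,3,0,1,3)! = 1/72  (running -1/144)
⟨..|..⟩ = √(4608/7)·(-1/144) = -0.178174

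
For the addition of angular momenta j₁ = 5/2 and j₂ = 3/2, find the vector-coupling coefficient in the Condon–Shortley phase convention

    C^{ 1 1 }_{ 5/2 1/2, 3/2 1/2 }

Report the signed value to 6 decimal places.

+√(3/20) = +0.387298

j₁+j₂−J=3  J+j₁−j₂=2  J−j₁+j₂=0  j₁+j₂+J+1=6
(j₁±m₁, j₂±m₂, J±M) = (3,2,2,1,2,0)
P² = 12/5
sum k=2..2:
  [2] +1/4 = 1/4
S = 1/4
C² = P²·S² = 3/20 ; C = +0.387298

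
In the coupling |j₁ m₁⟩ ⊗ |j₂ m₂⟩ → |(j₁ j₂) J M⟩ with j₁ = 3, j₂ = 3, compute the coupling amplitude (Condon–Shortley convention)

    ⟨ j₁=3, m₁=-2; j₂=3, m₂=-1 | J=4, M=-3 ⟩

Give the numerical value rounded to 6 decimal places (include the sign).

√[9·2!4!4!/11! · 1!5!2!4!1!7!] = √(82944/11)
  +(−1)^1/∏(1,1,4,1,0,3)! = -1/144  (running -1/144)
  +(−1)^2/∏(2,0,3,0,1,4)! = 1/288  (running -1/288)
⟨..|..⟩ = √(82944/11)·(-1/288) = -0.301511

−√(1/11) ≈ -0.301511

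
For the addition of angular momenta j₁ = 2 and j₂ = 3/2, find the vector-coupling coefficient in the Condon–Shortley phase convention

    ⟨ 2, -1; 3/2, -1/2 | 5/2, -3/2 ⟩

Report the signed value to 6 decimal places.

−√(1/35) = -0.169031

√[6·1!3!2!/7! · 1!3!1!2!1!4!] = √(144/35)
  +(−1)^0/∏(0,1,3,1,0,1)! = 1/6  (running 1/6)
  +(−1)^1/∏(1,0,2,0,1,2)! = -1/4  (running -1/12)
⟨..|..⟩ = √(144/35)·(-1/12) = -0.169031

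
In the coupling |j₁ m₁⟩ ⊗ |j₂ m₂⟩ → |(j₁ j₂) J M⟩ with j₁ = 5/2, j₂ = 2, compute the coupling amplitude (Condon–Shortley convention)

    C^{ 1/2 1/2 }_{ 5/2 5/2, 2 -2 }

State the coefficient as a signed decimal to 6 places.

√[2·4!1!0!/6! · 5!0!0!4!1!0!] = √(192)
  +(−1)^0/∏(0,4,0,0,1,0)! = 1/24  (running 1/24)
⟨..|..⟩ = √(192)·(1/24) = +0.577350

+0.577350  (= +√(1/3))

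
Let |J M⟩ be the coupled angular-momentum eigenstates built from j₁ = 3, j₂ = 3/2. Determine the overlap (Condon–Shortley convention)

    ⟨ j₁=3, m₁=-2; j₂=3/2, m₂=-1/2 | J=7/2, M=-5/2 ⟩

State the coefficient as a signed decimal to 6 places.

triangle: 1!*5!*2!/9! = 240/362880
(j±m)!: 1!*5!*1!*2!*1!*6! = 172800
prefactor² = (2J+1)*Δ*N² = 6400/7
  k=0: +1/(0!*1!*5!*1!*0!*1!) = 1/120
  k=1: −1/(1!*0!*4!*0!*1!*2!) = -1/48
Σ = -1/80  ⇒  CG² = 6400/7*(-1/80)² = 1/7
CG = −√(1/7) = -0.377964

-0.377964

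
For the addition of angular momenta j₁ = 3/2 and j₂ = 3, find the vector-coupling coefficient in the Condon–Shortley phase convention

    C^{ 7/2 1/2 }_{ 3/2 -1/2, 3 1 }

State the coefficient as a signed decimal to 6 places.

√[8·1!2!5!/9! · 1!2!4!2!4!3!] = √(512/7)
  +(−1)^0/∏(0,1,2,4,0,1)! = 1/48  (running 1/48)
  +(−1)^1/∏(1,0,1,3,1,2)! = -1/12  (running -1/16)
⟨..|..⟩ = √(512/7)·(-1/16) = -0.534522

−√(2/7) ≈ -0.534522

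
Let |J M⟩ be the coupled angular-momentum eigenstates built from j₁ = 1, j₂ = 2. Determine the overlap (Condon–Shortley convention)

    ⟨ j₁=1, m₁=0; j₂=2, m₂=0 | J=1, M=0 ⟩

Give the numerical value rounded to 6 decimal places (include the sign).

√[3·2!0!2!/5! · 1!1!2!2!1!1!] = √(2/5)
  +(−1)^1/∏(1,1,0,1,0,1)! = -1  (running -1)
⟨..|..⟩ = √(2/5)·(-1) = -0.632456

−√(2/5) ≈ -0.632456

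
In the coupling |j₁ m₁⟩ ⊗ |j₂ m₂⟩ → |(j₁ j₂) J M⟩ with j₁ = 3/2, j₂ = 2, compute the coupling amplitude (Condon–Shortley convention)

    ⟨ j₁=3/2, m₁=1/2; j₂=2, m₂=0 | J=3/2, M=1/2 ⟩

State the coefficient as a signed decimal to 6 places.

√[4·2!1!2!/6! · 2!1!2!2!2!1!] = √(16/45)
  +(−1)^0/∏(0,2,1,2,0,0)! = 1/4  (running 1/4)
  +(−1)^1/∏(1,1,0,1,1,1)! = -1  (running -3/4)
⟨..|..⟩ = √(16/45)·(-3/4) = -0.447214

−√(1/5) ≈ -0.447214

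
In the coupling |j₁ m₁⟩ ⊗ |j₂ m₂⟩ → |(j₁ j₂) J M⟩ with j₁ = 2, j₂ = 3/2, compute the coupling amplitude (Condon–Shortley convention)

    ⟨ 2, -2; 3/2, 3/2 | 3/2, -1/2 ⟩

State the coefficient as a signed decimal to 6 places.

j₁+j₂−J=2  J+j₁−j₂=2  J−j₁+j₂=1  j₁+j₂+J+1=6
(j₁±m₁, j₂±m₂, J±M) = (0,4,3,0,1,2)
P² = 32/5
sum k=2..2:
  [2] +1/4 = 1/4
S = 1/4
C² = P²·S² = 2/5 ; C = +0.632456

+0.632456  (= +√(2/5))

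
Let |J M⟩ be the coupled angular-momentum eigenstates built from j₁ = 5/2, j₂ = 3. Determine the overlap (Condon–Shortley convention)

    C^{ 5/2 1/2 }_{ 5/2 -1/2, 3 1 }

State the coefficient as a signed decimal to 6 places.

+√(8/35) = +0.478091

√[6·3!2!3!/9! · 2!3!4!2!3!2!] = √(288/35)
  +(−1)^1/∏(1,2,2,3,0,0)! = -1/24  (running -1/24)
  +(−1)^2/∏(2,1,1,2,1,1)! = 1/4  (running 5/24)
  +(−1)^3/∏(3,0,0,1,2,2)! = -1/24  (running 1/6)
⟨..|..⟩ = √(288/35)·(1/6) = +0.478091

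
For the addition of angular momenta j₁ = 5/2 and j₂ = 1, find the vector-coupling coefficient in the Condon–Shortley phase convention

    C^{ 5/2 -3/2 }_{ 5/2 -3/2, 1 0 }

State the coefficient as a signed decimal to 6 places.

-0.507093  (= −√(9/35))

j₁+j₂−J=1  J+j₁−j₂=4  J−j₁+j₂=1  j₁+j₂+J+1=7
(j₁±m₁, j₂±m₂, J±M) = (1,4,1,1,1,4)
P² = 576/35
sum k=0..1:
  [0] +1/24 = 1/24
  [1] −1/6 = -1/6
S = -1/8
C² = P²·S² = 9/35 ; C = -0.507093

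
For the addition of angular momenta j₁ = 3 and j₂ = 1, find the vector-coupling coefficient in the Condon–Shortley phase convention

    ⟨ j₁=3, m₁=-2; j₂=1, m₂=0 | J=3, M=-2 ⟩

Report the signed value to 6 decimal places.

√[7·1!5!1!/8! · 1!5!1!1!1!5!] = √(300)
  +(−1)^0/∏(0,1,5,1,0,0)! = 1/120  (running 1/120)
  +(−1)^1/∏(1,0,4,0,1,1)! = -1/24  (running -1/30)
⟨..|..⟩ = √(300)·(-1/30) = -0.577350

-0.577350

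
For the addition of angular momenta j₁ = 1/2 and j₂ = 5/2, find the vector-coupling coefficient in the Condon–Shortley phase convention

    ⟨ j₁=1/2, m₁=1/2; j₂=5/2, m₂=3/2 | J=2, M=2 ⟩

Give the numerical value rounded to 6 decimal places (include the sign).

triangle: 1!×0!×4!/6! = 24/720
(j±m)!: 1!×0!×4!×1!×4!×0! = 576
prefactor² = (2J+1)×Δ×N² = 96
  k=0: +1/(0!×1!×0!×4!×0!×0!) = 1/24
Σ = 1/24  ⇒  CG² = 96×1/24² = 1/6
CG = +√(1/6) = +0.408248

+√(1/6) = +0.408248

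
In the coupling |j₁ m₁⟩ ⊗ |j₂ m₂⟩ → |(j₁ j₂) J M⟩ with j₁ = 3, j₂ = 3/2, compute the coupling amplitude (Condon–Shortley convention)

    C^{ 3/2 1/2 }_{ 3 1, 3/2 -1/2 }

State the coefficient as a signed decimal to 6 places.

triangle: 3!*3!*0!/7! = 36/5040
(j±m)!: 4!*2!*1!*2!*2!*1! = 192
prefactor² = (2J+1)*Δ*N² = 192/35
  k=1: −1/(1!*2!*1!*0!*2!*0!) = -1/4
Σ = -1/4  ⇒  CG² = 192/35*(-1/4)² = 12/35
CG = −√(12/35) = -0.585540

−√(12/35) = -0.585540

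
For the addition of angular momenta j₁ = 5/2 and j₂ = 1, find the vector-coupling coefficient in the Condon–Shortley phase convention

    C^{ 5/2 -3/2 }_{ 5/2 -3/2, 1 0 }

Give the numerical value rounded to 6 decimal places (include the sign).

-0.507093

j₁+j₂−J=1  J+j₁−j₂=4  J−j₁+j₂=1  j₁+j₂+J+1=7
(j₁±m₁, j₂±m₂, J±M) = (1,4,1,1,1,4)
P² = 576/35
sum k=0..1:
  [0] +1/24 = 1/24
  [1] −1/6 = -1/6
S = -1/8
C² = P²·S² = 9/35 ; C = -0.507093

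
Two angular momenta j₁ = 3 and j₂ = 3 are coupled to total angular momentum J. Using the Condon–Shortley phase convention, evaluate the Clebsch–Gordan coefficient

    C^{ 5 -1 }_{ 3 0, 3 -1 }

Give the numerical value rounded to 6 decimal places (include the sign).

√[11·1!5!5!/12! · 3!3!2!4!4!6!] = √(69120/7)
  +(−1)^0/∏(0,1,3,2,2,3)! = 1/144  (running 1/144)
  +(−1)^1/∏(1,0,2,1,3,4)! = -1/288  (running 1/288)
⟨..|..⟩ = √(69120/7)·(1/288) = +0.345033

+√(5/42) ≈ +0.345033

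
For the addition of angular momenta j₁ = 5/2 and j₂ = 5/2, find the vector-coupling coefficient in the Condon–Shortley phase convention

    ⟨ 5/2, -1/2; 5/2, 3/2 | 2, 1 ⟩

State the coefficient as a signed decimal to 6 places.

+√(1/7) = +0.377964

√[5·3!2!2!/8! · 2!3!4!1!3!1!] = √(36/7)
  +(−1)^2/∏(2,1,1,2,1,0)! = 1/4  (running 1/4)
  +(−1)^3/∏(3,0,0,1,2,1)! = -1/12  (running 1/6)
⟨..|..⟩ = √(36/7)·(1/6) = +0.377964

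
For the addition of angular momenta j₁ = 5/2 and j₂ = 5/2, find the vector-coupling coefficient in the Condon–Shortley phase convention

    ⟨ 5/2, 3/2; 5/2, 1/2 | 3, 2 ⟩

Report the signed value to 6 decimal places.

-0.288675

triangle: 2!·3!·3!/9! = 72/362880
(j±m)!: 4!·1!·3!·2!·5!·1! = 34560
prefactor² = (2J+1)·Δ·N² = 48
  k=0: +1/(0!·2!·1!·3!·2!·0!) = 1/24
  k=1: −1/(1!·1!·0!·2!·3!·1!) = -1/12
Σ = -1/24  ⇒  CG² = 48·(-1/24)² = 1/12
CG = −√(1/12) = -0.288675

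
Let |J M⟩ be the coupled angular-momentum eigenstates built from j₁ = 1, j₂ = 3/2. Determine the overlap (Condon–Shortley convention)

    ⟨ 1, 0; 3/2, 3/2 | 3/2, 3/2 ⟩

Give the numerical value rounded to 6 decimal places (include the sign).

-0.774597

j₁+j₂−J=1  J+j₁−j₂=1  J−j₁+j₂=2  j₁+j₂+J+1=5
(j₁±m₁, j₂±m₂, J±M) = (1,1,3,0,3,0)
P² = 12/5
sum k=1..1:
  [1] −1/2 = -1/2
S = -1/2
C² = P²·S² = 3/5 ; C = -0.774597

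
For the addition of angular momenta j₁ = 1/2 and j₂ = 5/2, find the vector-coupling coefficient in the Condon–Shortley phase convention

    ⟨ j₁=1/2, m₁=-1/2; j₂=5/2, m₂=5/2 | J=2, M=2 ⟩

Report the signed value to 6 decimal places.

√[5·1!0!4!/6! · 0!1!5!0!4!0!] = √(480)
  +(−1)^1/∏(1,0,0,4,0,0)! = -1/24  (running -1/24)
⟨..|..⟩ = √(480)·(-1/24) = -0.912871

-0.912871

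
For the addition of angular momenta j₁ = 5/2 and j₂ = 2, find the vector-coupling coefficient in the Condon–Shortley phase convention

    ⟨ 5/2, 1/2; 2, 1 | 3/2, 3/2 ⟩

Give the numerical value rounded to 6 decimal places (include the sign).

triangle: 3!*2!*1!/7! = 12/5040
(j±m)!: 3!*2!*3!*1!*3!*0! = 432
prefactor² = (2J+1)*Δ*N² = 144/35
  k=2: +1/(2!*1!*0!*1!*2!*0!) = 1/4
Σ = 1/4  ⇒  CG² = 144/35*1/4² = 9/35
CG = +√(9/35) = +0.507093

+√(9/35) = +0.507093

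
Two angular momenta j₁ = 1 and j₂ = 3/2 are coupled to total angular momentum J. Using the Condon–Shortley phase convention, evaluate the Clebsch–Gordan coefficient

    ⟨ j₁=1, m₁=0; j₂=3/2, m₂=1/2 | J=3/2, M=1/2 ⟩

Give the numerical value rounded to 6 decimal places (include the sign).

-0.258199  (= −√(1/15))

j₁+j₂−J=1  J+j₁−j₂=1  J−j₁+j₂=2  j₁+j₂+J+1=5
(j₁±m₁, j₂±m₂, J±M) = (1,1,2,1,2,1)
P² = 4/15
sum k=0..1:
  [0] +1/2 = 1/2
  [1] −1/1 = -1
S = -1/2
C² = P²·S² = 1/15 ; C = -0.258199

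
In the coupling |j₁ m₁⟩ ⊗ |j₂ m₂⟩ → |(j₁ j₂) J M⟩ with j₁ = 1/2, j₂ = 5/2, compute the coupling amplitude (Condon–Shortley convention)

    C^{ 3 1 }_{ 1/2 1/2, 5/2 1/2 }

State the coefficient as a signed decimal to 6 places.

+√(2/3) ≈ +0.816497

j₁+j₂−J=0  J+j₁−j₂=1  J−j₁+j₂=5  j₁+j₂+J+1=7
(j₁±m₁, j₂±m₂, J±M) = (1,0,3,2,4,2)
P² = 96
sum k=0..0:
  [0] +1/12 = 1/12
S = 1/12
C² = P²·S² = 2/3 ; C = +0.816497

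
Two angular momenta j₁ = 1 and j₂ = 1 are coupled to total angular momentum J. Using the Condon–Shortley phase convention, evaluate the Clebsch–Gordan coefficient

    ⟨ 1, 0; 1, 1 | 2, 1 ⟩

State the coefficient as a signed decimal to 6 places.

+√(1/2) = +0.707107

j₁+j₂−J=0  J+j₁−j₂=2  J−j₁+j₂=2  j₁+j₂+J+1=5
(j₁±m₁, j₂±m₂, J±M) = (1,1,2,0,3,1)
P² = 2
sum k=0..0:
  [0] +1/2 = 1/2
S = 1/2
C² = P²·S² = 1/2 ; C = +0.707107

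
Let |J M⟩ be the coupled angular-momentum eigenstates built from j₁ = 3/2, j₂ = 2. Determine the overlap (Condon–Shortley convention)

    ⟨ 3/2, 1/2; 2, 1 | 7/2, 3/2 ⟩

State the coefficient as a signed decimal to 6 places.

j₁+j₂−J=0  J+j₁−j₂=3  J−j₁+j₂=4  j₁+j₂+J+1=8
(j₁±m₁, j₂±m₂, J±M) = (2,1,3,1,5,2)
P² = 576/7
sum k=0..0:
  [0] +1/12 = 1/12
S = 1/12
C² = P²·S² = 4/7 ; C = +0.755929

+0.755929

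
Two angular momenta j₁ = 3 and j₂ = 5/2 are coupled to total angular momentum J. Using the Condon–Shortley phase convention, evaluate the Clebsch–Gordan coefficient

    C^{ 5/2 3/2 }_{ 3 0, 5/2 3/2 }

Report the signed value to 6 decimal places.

+0.483046  (= +√(7/30))

triangle: 3!*3!*2!/9! = 72/362880
(j±m)!: 3!*3!*4!*1!*4!*1! = 20736
prefactor² = (2J+1)*Δ*N² = 864/35
  k=2: +1/(2!*1!*1!*2!*2!*0!) = 1/8
  k=3: −1/(3!*0!*0!*1!*3!*1!) = -1/36
Σ = 7/72  ⇒  CG² = 864/35*7/72² = 7/30
CG = +√(7/30) = +0.483046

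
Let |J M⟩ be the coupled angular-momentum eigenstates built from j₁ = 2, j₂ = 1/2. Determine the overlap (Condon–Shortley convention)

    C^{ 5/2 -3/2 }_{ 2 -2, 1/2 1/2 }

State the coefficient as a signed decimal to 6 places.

triangle: 0!*4!*1!/6! = 24/720
(j±m)!: 0!*4!*1!*0!*1!*4! = 576
prefactor² = (2J+1)*Δ*N² = 576/5
  k=0: +1/(0!*0!*4!*1!*0!*0!) = 1/24
Σ = 1/24  ⇒  CG² = 576/5*1/24² = 1/5
CG = +√(1/5) = +0.447214

+0.447214  (= +√(1/5))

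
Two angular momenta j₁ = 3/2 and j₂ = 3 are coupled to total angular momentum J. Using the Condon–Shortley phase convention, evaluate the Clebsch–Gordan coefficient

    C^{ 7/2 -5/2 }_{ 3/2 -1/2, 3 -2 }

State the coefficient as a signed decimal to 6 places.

j₁+j₂−J=1  J+j₁−j₂=2  J−j₁+j₂=5  j₁+j₂+J+1=9
(j₁±m₁, j₂±m₂, J±M) = (1,2,1,5,1,6)
P² = 6400/7
sum k=0..1:
  [0] +1/48 = 1/48
  [1] −1/120 = -1/120
S = 1/80
C² = P²·S² = 1/7 ; C = +0.377964

+√(1/7) = +0.377964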